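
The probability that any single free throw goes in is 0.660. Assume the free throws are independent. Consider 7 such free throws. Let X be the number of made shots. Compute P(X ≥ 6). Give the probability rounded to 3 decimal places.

0.251

X ~ Binomial(7, 0.66); P(X ≥ 6) = Σ C(7,k) p^k (1−p)^(7−k) over k:
  k=6: C(7,6)·0.66^6·0.34^1 = 0.19672
  k=7: C(7,7)·0.66^7·0.34^0 = 0.05455
Total = 0.25127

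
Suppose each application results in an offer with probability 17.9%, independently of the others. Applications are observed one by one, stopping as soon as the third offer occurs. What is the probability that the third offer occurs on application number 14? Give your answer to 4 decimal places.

Y = trial on which the third success occurs; negative binomial, r=3, p=0.179.
P(Y=14) = C(13,2) · p^3 · (1−p)^11
= 78 · 0.0057353 · 0.11423 = 0.051101

0.0511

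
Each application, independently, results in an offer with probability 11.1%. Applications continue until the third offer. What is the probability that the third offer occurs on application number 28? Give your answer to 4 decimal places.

0.0253

Y = trial on which the third success occurs; negative binomial, r=3, p=0.111.
P(Y=28) = C(27,2) · p^3 · (1−p)^25
= 351 · 0.0013676 · 0.052789 = 0.025341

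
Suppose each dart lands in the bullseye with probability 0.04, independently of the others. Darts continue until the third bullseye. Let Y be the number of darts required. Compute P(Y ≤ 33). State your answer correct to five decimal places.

Finishing within 33 darts ⇔ at least 3 successes in the first 33. With X ~ Binomial(33, 0.04), P(Y ≤ 33) = 1 − P(X ≤ 2).
  k=0: C(33,0)·0.04^0·0.96^33 = 0.2599864
  k=1: C(33,1)·0.04^1·0.96^32 = 0.3574813
  k=2: C(33,2)·0.04^2·0.96^31 = 0.2383209
1 − 0.8557887 = 0.1442113

0.14421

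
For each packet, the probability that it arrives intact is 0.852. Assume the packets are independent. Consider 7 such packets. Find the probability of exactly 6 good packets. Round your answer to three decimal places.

0.396

X ~ Binomial(n=7, p=0.852).
P(X=6) = C(7,6) · p^6 · (1−p)^1
= 7 · 0.38251 · 0.148 = 0.39628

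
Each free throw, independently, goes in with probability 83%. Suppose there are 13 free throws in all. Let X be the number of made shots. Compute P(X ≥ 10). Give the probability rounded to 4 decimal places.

X ~ Binomial(13, 0.83); P(X ≥ 10) = Σ C(13,k) p^k (1−p)^(13−k) over k:
  k=10: C(13,10)·0.83^10·0.17^3 = 0.218019
  k=11: C(13,11)·0.83^11·0.17^2 = 0.290303
  k=12: C(13,12)·0.83^12·0.17^1 = 0.236227
  k=13: C(13,13)·0.83^13·0.17^0 = 0.088719
Total = 0.833267

0.8333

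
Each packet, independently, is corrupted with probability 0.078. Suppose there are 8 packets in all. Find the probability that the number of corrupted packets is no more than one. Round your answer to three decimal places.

0.876

X ~ Binomial(8, 0.078); P(X ≤ 1) = Σ C(8,k) p^k (1−p)^(8−k) over k:
  k=0: C(8,0)·0.078^0·0.922^8 = 0.52221
  k=1: C(8,1)·0.078^1·0.922^7 = 0.35343
Total = 0.87564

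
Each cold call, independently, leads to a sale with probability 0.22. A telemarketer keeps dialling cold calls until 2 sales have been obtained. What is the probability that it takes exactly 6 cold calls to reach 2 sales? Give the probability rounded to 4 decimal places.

Y = trial on which the second success occurs; negative binomial, r=2, p=0.22.
P(Y=6) = C(5,1) · p^2 · (1−p)^4
= 5 · 0.0484 · 0.37015 = 0.089576

0.0896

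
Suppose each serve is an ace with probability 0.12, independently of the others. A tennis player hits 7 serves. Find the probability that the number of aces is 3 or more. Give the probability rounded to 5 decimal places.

X ~ Binomial(7, 0.12); P(X ≥ 3) = Σ C(7,k) p^k (1−p)^(7−k) over k:
  k=3: C(7,3)·0.12^3·0.88^4 = 0.0362696
  k=4: C(7,4)·0.12^4·0.88^3 = 0.0049459
  k=5: C(7,5)·0.12^5·0.88^2 = 0.0004047
  k=6: C(7,6)·0.12^6·0.88^1 = 0.0000184
  k=7: C(7,7)·0.12^7·0.88^0 = 0.0000004
Total = 0.0416388

0.04164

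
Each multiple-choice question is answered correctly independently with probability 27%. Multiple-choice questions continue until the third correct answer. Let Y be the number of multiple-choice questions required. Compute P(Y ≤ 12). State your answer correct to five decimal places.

0.66867

Finishing within 12 multiple-choice questions ⇔ at least 3 successes in the first 12. With X ~ Binomial(12, 0.27), P(Y ≤ 12) = 1 − P(X ≤ 2).
  k=0: C(12,0)·0.27^0·0.73^12 = 0.0229020
  k=1: C(12,1)·0.27^1·0.73^11 = 0.1016474
  k=2: C(12,2)·0.27^2·0.73^10 = 0.2067760
1 − 0.3313255 = 0.6686745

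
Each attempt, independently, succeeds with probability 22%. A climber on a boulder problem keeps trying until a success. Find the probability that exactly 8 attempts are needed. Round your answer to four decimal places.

0.0386

Geometric (trials to first success), p = 0.22.
P(Y = 8) = (1−p)^7 · p = 0.17566 · 0.22 = 0.038644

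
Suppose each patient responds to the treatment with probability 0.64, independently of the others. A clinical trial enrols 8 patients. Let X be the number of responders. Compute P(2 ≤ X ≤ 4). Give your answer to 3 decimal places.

0.311

X ~ Binomial(8, 0.64); P(2 ≤ X ≤ 4) = Σ C(8,k) p^k (1−p)^(8−k) over k:
  k=2: C(8,2)·0.64^2·0.36^6 = 0.02497
  k=3: C(8,3)·0.64^3·0.36^5 = 0.08876
  k=4: C(8,4)·0.64^4·0.36^4 = 0.19725
Total = 0.31098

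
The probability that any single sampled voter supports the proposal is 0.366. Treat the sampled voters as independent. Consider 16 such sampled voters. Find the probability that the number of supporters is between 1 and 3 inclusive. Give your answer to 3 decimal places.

X ~ Binomial(16, 0.366); P(1 ≤ X ≤ 3) = Σ C(16,k) p^k (1−p)^(16−k) over k:
  k=1: C(16,1)·0.366^1·0.634^15 = 0.00629
  k=2: C(16,2)·0.366^2·0.634^14 = 0.02725
  k=3: C(16,3)·0.366^3·0.634^13 = 0.07342
Total = 0.10696

0.107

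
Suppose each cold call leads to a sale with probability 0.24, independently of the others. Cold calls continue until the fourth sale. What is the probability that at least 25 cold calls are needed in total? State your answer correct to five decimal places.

0.13767

Needing more than 24 cold calls ⇔ fewer than 4 successes in the first 24. With X ~ Binomial(24, 0.24), P(Y > 24) = P(X ≤ 3).
  k=0: C(24,0)·0.24^0·0.76^24 = 0.0013789
  k=1: C(24,1)·0.24^1·0.76^23 = 0.0104505
  k=2: C(24,2)·0.24^2·0.76^22 = 0.0379516
  k=3: C(24,3)·0.24^3·0.76^21 = 0.0878880
P(X ≤ 3) = 0.1376690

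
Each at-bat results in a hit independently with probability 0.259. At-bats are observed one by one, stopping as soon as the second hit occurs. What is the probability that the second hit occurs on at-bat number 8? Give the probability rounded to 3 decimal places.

0.078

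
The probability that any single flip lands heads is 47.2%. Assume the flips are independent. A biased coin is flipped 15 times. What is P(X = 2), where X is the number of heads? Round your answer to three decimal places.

X ~ Binomial(n=15, p=0.472).
P(X=2) = C(15,2) · p^2 · (1−p)^13
= 105 · 0.22278 · 0.00024788 = 0.00580

0.006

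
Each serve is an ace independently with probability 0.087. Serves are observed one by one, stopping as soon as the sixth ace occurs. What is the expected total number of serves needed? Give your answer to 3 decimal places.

68.966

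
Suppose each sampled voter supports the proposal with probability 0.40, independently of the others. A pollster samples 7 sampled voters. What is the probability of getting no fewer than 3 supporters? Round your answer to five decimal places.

0.58010

X ~ Binomial(7, 0.40); P(X ≥ 3) = Σ C(7,k) p^k (1−p)^(7−k) over k:
  k=3: C(7,3)·0.40^3·0.60^4 = 0.2903040
  k=4: C(7,4)·0.40^4·0.60^3 = 0.1935360
  k=5: C(7,5)·0.40^5·0.60^2 = 0.0774144
  k=6: C(7,6)·0.40^6·0.60^1 = 0.0172032
  k=7: C(7,7)·0.40^7·0.60^0 = 0.0016384
Total = 0.5800960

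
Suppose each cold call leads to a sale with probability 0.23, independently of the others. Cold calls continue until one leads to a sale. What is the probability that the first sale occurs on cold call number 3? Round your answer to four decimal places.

0.1364

Geometric (trials to first success), p = 0.23.
P(Y = 3) = (1−p)^2 · p = 0.5929 · 0.23 = 0.136367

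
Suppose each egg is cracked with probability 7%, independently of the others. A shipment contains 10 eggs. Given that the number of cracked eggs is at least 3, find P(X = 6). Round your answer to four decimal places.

X ~ Binomial(10, 0.07). Want P(X=6 | X≥3) = P(X=6) / P(X≥3).
P(X=6) = C(10,6)·0.07^6·0.93^4 = 0.000018
P(X≥3) = 1 − 0.483982 − 0.364288 − 0.123388 = 0.028342
Ratio = 0.000018 / 0.028342 = 0.000652

0.0007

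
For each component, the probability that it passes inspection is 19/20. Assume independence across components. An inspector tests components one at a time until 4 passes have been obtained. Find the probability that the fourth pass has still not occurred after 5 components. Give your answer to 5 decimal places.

0.02259

Needing more than 5 components ⇔ fewer than 4 successes in the first 5. With X ~ Binomial(5, 0.95), P(Y > 5) = P(X ≤ 3).
  k=0: C(5,0)·0.95^0·0.05^5 = 0.0000003
  k=1: C(5,1)·0.95^1·0.05^4 = 0.0000297
  k=2: C(5,2)·0.95^2·0.05^3 = 0.0011281
  k=3: C(5,3)·0.95^3·0.05^2 = 0.0214344
P(X ≤ 3) = 0.0225925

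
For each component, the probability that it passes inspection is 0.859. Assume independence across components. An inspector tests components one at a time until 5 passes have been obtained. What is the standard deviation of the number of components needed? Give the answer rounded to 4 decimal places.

0.9775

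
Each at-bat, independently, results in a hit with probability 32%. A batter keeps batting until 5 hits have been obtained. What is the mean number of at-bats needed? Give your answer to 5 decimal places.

15.62500

Y = total at-bats until the fifth success; negative binomial with r=5, p=0.32.
E[Y] = r / p = 5 / 0.32 = 15.6250000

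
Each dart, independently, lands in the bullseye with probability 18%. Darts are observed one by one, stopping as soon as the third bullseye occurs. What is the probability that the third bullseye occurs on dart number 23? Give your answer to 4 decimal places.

0.0255

Y = trial on which the third success occurs; negative binomial, r=3, p=0.18.
P(Y=23) = C(22,2) · p^3 · (1−p)^20
= 231 · 0.005832 · 0.018892 = 0.025451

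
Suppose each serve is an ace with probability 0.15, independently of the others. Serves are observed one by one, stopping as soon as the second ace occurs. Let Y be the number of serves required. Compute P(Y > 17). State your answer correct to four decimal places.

0.2525

Needing more than 17 serves ⇔ fewer than 2 successes in the first 17. With X ~ Binomial(17, 0.15), P(Y > 17) = P(X ≤ 1).
  k=0: C(17,0)·0.15^0·0.85^17 = 0.063113
  k=1: C(17,1)·0.15^1·0.85^16 = 0.189340
P(X ≤ 1) = 0.252454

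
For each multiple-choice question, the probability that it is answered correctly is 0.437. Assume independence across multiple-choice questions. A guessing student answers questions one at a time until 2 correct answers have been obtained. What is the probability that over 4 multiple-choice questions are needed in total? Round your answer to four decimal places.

Needing more than 4 multiple-choice questions ⇔ fewer than 2 successes in the first 4. With X ~ Binomial(4, 0.437), P(Y > 4) = P(X ≤ 1).
  k=0: C(4,0)·0.437^0·0.563^4 = 0.100469
  k=1: C(4,1)·0.437^1·0.563^3 = 0.311937
P(X ≤ 1) = 0.412406

0.4124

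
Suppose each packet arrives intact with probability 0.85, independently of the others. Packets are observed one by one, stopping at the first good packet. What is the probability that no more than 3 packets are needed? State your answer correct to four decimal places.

Y = number of packets to the first success; geometric, p = 0.85.
P(Y ≤ 3) = 1 − (1−p)^3 = 1 − 0.003375 = 0.996625

0.9966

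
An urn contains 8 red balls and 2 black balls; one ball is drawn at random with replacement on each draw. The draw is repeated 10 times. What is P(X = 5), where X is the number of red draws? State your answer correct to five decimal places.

0.02642

X ~ Binomial(n=10, p=0.80).
P(X=5) = C(10,5) · p^5 · (1−p)^5
= 252 · 0.32768 · 0.00032 = 0.0264241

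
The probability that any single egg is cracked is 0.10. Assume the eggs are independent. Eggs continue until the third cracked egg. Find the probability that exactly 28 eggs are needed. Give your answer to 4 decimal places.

0.0252

Y = trial on which the third success occurs; negative binomial, r=3, p=0.10.
P(Y=28) = C(27,2) · p^3 · (1−p)^25
= 351 · 0.001 · 0.07179 = 0.025198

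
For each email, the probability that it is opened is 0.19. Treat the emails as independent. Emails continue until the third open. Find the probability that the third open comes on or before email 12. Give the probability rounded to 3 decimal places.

0.406

Finishing within 12 emails ⇔ at least 3 successes in the first 12. With X ~ Binomial(12, 0.19), P(Y ≤ 12) = 1 − P(X ≤ 2).
  k=0: C(12,0)·0.19^0·0.81^12 = 0.07977
  k=1: C(12,1)·0.19^1·0.81^11 = 0.22453
  k=2: C(12,2)·0.19^2·0.81^10 = 0.28967
1 − 0.59396 = 0.40604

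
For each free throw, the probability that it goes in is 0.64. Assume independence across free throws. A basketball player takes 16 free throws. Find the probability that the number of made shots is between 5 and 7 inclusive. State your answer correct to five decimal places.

0.07739

X ~ Binomial(16, 0.64); P(5 ≤ X ≤ 7) = Σ C(16,k) p^k (1−p)^(16−k) over k:
  k=5: C(16,5)·0.64^5·0.36^11 = 0.0061732
  k=6: C(16,6)·0.64^6·0.36^10 = 0.0201200
  k=7: C(16,7)·0.64^7·0.36^9 = 0.0510985
Total = 0.0773918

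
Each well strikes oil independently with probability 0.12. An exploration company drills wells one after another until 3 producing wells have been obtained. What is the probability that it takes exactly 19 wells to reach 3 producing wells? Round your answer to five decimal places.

0.03419

Y = trial on which the third success occurs; negative binomial, r=3, p=0.12.
P(Y=19) = C(18,2) · p^3 · (1−p)^16
= 153 · 0.001728 · 0.12934 = 0.0341946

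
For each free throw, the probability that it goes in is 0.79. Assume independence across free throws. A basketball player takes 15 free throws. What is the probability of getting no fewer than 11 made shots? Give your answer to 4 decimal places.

0.8090

X ~ Binomial(15, 0.79); P(X ≥ 11) = Σ C(15,k) p^k (1−p)^(15−k) over k:
  k=11: C(15,11)·0.79^11·0.21^4 = 0.198567
  k=12: C(15,12)·0.79^12·0.21^3 = 0.248997
  k=13: C(15,13)·0.79^13·0.21^2 = 0.216162
  k=14: C(15,14)·0.79^14·0.21^1 = 0.116169
  k=15: C(15,15)·0.79^15·0.21^0 = 0.029134
Total = 0.809030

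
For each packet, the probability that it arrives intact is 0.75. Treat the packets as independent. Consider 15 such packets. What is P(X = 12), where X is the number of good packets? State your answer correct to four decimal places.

X ~ Binomial(n=15, p=0.75).
P(X=12) = C(15,12) · p^12 · (1−p)^3
= 455 · 0.031676 · 0.015625 = 0.225199

0.2252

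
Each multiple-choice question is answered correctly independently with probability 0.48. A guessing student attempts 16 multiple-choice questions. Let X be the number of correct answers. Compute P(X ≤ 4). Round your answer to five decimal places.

0.05372

X ~ Binomial(16, 0.48); P(X ≤ 4) = Σ C(16,k) p^k (1−p)^(16−k) over k:
  k=0: C(16,0)·0.48^0·0.52^16 = 0.0000286
  k=1: C(16,1)·0.48^1·0.52^15 = 0.0004221
  k=2: C(16,2)·0.48^2·0.52^14 = 0.0029222
  k=3: C(16,3)·0.48^3·0.52^13 = 0.0125880
  k=4: C(16,4)·0.48^4·0.52^12 = 0.0377639
Total = 0.0537247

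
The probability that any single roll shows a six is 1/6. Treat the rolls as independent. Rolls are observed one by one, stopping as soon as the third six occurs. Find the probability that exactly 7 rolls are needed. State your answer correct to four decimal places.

0.0335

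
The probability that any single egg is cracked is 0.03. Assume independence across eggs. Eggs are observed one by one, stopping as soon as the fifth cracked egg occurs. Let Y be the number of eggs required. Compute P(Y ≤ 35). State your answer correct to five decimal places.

Finishing within 35 eggs ⇔ at least 5 successes in the first 35. With X ~ Binomial(35, 0.03), P(Y ≤ 35) = 1 − P(X ≤ 4).
  k=0: C(35,0)·0.03^0·0.97^35 = 0.3443584
  k=1: C(35,1)·0.03^1·0.97^34 = 0.3727591
  k=2: C(35,2)·0.03^2·0.97^33 = 0.1959867
  k=3: C(35,3)·0.03^3·0.97^32 = 0.0666759
  k=4: C(35,4)·0.03^4·0.97^31 = 0.0164971
1 − 0.9962773 = 0.0037227

0.00372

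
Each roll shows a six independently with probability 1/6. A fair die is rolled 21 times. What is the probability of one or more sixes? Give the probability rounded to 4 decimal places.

0.9783

P(at least one) = 1 − P(none) = 1 − (1 − 0.166667)^21
= 1 − 0.021737 = 0.978263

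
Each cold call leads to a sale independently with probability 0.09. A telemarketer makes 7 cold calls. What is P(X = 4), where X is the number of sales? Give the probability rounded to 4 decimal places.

0.0017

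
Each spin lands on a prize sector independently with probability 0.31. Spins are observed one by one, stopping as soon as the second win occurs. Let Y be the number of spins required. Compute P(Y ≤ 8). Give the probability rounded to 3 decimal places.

0.764

Finishing within 8 spins ⇔ at least 2 successes in the first 8. With X ~ Binomial(8, 0.31), P(Y ≤ 8) = 1 − P(X ≤ 1).
  k=0: C(8,0)·0.31^0·0.69^8 = 0.05138
  k=1: C(8,1)·0.31^1·0.69^7 = 0.18467
1 − 0.23605 = 0.76395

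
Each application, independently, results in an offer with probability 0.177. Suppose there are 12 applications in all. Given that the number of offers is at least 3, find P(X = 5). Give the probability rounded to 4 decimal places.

X ~ Binomial(12, 0.177). Want P(X=5 | X≥3) = P(X=5) / P(X≥3).
P(X=5) = C(12,5)·0.177^5·0.823^7 = 0.035188
P(X≥3) = 1 − 0.096560 − 0.249203 − 0.294774 = 0.359463
Ratio = 0.035188 / 0.359463 = 0.097889

0.0979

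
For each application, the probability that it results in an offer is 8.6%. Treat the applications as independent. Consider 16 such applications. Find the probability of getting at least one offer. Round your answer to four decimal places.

0.7628

P(at least one) = 1 − P(none) = 1 − (1 − 0.086)^16
= 1 − 0.237213 = 0.762787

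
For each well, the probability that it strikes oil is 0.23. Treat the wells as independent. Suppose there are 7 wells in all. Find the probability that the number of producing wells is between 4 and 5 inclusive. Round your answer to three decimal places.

X ~ Binomial(7, 0.23); P(4 ≤ X ≤ 5) = Σ C(7,k) p^k (1−p)^(7−k) over k:
  k=4: C(7,4)·0.23^4·0.77^3 = 0.04471
  k=5: C(7,5)·0.23^5·0.77^2 = 0.00801
Total = 0.05273

0.053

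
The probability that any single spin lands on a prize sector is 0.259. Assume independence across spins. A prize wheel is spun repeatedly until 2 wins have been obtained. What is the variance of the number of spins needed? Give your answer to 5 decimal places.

Y = total spins until the second success; negative binomial with r=2, p=0.259.
Var(Y) = r(1−p)/p² = 2·0.741 / 0.259² = 22.0926939

22.09269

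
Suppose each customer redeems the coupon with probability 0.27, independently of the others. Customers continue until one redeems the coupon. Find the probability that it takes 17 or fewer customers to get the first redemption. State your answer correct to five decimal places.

0.99525

Y = number of customers to the first success; geometric, p = 0.27.
P(Y ≤ 17) = 1 − (1−p)^17 = 1 − 0.0047478 = 0.9952522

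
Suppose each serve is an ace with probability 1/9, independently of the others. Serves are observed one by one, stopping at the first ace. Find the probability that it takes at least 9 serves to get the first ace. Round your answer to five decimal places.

Y = number of serves to the first success; geometric, p = 0.111111.
P(Y > 8) = P(first 8 all fail) = (1−p)^8 = 0.3897443

0.38974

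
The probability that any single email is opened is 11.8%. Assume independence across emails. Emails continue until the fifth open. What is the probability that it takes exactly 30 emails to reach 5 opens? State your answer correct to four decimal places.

Y = trial on which the fifth success occurs; negative binomial, r=5, p=0.118.
P(Y=30) = C(29,4) · p^5 · (1−p)^25
= 23751 · 2.2878e-05 · 0.043323 = 0.023540

0.0235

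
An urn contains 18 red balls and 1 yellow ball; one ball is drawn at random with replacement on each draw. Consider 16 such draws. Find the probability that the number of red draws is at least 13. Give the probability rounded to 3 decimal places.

X ~ Binomial(16, 0.947368); P(X ≥ 13) = Σ C(16,k) p^k (1−p)^(16−k) over k:
  k=13: C(16,13)·0.947368^13·0.052632^3 = 0.04043
  k=14: C(16,14)·0.947368^14·0.052632^2 = 0.15593
  k=15: C(16,15)·0.947368^15·0.052632^1 = 0.37424
  k=16: C(16,16)·0.947368^16·0.052632^0 = 0.42102
Total = 0.99162

0.992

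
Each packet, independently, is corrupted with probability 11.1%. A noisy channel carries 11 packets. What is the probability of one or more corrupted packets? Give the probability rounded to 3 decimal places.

P(at least one) = 1 − P(none) = 1 − (1 − 0.111)^11
= 1 − 0.27411 = 0.72589

0.726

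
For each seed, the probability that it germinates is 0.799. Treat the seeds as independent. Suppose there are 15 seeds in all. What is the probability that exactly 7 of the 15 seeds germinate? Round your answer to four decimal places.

0.0036

X ~ Binomial(n=15, p=0.799).
P(X=7) = C(15,7) · p^7 · (1−p)^8
= 6435 · 0.20789 · 2.6642e-06 = 0.003564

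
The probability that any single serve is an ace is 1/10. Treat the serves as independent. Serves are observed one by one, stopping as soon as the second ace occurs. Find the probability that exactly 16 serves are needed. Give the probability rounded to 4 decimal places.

Y = trial on which the second success occurs; negative binomial, r=2, p=0.10.
P(Y=16) = C(15,1) · p^2 · (1−p)^14
= 15 · 0.01 · 0.22877 = 0.034315

0.0343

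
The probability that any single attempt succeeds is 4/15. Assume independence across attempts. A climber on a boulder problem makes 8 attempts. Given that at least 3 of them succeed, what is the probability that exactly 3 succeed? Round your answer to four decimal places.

X ~ Binomial(8, 0.266667). Want P(X=3 | X≥3) = P(X=3) / P(X≥3).
P(X=3) = C(8,3)·0.266667^3·0.733333^5 = 0.225217
P(X≥3) = 1 − 0.083639 − 0.243315 − 0.309674 = 0.363372
Ratio = 0.225217 / 0.363372 = 0.619797

0.6198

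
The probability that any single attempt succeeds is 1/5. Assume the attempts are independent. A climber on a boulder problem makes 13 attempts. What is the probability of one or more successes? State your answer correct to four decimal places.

P(at least one) = 1 − P(none) = 1 − (1 − 0.20)^13
= 1 − 0.054976 = 0.945024

0.9450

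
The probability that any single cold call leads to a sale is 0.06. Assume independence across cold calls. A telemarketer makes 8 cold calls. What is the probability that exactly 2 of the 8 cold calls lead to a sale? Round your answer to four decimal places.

0.0695

X ~ Binomial(n=8, p=0.06).
P(X=2) = C(8,2) · p^2 · (1−p)^6
= 28 · 0.0036 · 0.68987 = 0.069539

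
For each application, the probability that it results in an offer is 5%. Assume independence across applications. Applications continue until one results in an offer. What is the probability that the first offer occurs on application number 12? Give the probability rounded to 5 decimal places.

0.02844

Geometric (trials to first success), p = 0.05.
P(Y = 12) = (1−p)^11 · p = 0.5688 · 0.05 = 0.0284400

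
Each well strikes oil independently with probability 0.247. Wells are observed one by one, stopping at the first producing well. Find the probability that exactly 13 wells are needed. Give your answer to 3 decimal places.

0.008

Geometric (trials to first success), p = 0.247.
P(Y = 13) = (1−p)^12 · p = 0.033231 · 0.247 = 0.00821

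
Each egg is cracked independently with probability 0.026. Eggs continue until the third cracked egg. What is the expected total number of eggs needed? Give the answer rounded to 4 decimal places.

115.3846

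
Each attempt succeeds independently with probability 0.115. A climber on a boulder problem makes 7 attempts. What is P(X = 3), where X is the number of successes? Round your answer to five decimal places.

0.03265

X ~ Binomial(n=7, p=0.115).
P(X=3) = C(7,3) · p^3 · (1−p)^4
= 35 · 0.0015209 · 0.61344 = 0.0326539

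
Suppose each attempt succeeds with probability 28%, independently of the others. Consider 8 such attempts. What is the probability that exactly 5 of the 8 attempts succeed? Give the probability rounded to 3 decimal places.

0.036

X ~ Binomial(n=8, p=0.28).
P(X=5) = C(8,5) · p^5 · (1−p)^3
= 56 · 0.001721 · 0.37325 = 0.03597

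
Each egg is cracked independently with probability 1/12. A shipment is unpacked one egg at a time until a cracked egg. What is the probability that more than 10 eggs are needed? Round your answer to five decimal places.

Y = number of eggs to the first success; geometric, p = 0.083333.
P(Y > 10) = P(first 10 all fail) = (1−p)^10 = 0.4189039

0.41890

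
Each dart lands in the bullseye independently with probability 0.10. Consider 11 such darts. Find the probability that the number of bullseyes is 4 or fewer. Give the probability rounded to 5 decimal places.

0.99725

X ~ Binomial(11, 0.10); P(X ≤ 4) = Σ C(11,k) p^k (1−p)^(11−k) over k:
  k=0: C(11,0)·0.10^0·0.90^11 = 0.3138106
  k=1: C(11,1)·0.10^1·0.90^10 = 0.3835463
  k=2: C(11,2)·0.10^2·0.90^9 = 0.2130813
  k=3: C(11,3)·0.10^3·0.90^8 = 0.0710271
  k=4: C(11,4)·0.10^4·0.90^7 = 0.0157838
Total = 0.9972490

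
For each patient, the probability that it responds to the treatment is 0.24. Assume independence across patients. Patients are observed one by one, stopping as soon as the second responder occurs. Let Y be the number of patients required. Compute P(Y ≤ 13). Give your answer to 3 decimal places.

Finishing within 13 patients ⇔ at least 2 successes in the first 13. With X ~ Binomial(13, 0.24), P(Y ≤ 13) = 1 − P(X ≤ 1).
  k=0: C(13,0)·0.24^0·0.76^13 = 0.02822
  k=1: C(13,1)·0.24^1·0.76^12 = 0.11586
1 − 0.14408 = 0.85592

0.856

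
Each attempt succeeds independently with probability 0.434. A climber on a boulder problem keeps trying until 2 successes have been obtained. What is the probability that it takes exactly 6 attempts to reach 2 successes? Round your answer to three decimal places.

0.097

Y = trial on which the second success occurs; negative binomial, r=2, p=0.434.
P(Y=6) = C(5,1) · p^2 · (1−p)^4
= 5 · 0.18836 · 0.10263 = 0.09665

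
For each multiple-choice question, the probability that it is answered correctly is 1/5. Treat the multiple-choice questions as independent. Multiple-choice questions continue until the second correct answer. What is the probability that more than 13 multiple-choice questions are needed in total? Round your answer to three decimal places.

0.234

Needing more than 13 multiple-choice questions ⇔ fewer than 2 successes in the first 13. With X ~ Binomial(13, 0.20), P(Y > 13) = P(X ≤ 1).
  k=0: C(13,0)·0.20^0·0.80^13 = 0.05498
  k=1: C(13,1)·0.20^1·0.80^12 = 0.17867
P(X ≤ 1) = 0.23365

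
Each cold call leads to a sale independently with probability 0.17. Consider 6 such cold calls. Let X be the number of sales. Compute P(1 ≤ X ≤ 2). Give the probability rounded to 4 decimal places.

0.6075

X ~ Binomial(6, 0.17); P(1 ≤ X ≤ 2) = Σ C(6,k) p^k (1−p)^(6−k) over k:
  k=1: C(6,1)·0.17^1·0.83^5 = 0.401782
  k=2: C(6,2)·0.17^2·0.83^4 = 0.205732
Total = 0.607514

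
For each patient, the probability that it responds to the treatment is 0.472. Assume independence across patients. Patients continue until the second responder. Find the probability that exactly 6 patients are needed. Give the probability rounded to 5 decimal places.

0.08657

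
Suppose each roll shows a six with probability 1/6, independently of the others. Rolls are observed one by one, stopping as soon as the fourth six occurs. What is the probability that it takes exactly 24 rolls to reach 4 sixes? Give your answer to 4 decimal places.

0.0356

Y = trial on which the fourth success occurs; negative binomial, r=4, p=0.166667.
P(Y=24) = C(23,3) · p^4 · (1−p)^20
= 1771 · 0.0007716 · 0.026084 = 0.035644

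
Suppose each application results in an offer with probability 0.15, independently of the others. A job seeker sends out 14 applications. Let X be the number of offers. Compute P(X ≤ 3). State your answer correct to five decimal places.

0.85349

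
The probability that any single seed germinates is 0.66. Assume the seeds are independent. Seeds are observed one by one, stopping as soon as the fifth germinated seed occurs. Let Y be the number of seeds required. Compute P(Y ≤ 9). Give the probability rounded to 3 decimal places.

0.845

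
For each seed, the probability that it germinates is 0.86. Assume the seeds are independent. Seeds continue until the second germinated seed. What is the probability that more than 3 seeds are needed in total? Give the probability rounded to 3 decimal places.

Needing more than 3 seeds ⇔ fewer than 2 successes in the first 3. With X ~ Binomial(3, 0.86), P(Y > 3) = P(X ≤ 1).
  k=0: C(3,0)·0.86^0·0.14^3 = 0.00274
  k=1: C(3,1)·0.86^1·0.14^2 = 0.05057
P(X ≤ 1) = 0.05331

0.053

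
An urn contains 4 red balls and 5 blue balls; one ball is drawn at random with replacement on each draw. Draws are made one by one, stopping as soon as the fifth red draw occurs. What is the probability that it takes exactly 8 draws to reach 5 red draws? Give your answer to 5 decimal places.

Y = trial on which the fifth success occurs; negative binomial, r=5, p=0.444444.
P(Y=8) = C(7,4) · p^5 · (1−p)^3
= 35 · 0.017342 · 0.17147 = 0.1040730

0.10407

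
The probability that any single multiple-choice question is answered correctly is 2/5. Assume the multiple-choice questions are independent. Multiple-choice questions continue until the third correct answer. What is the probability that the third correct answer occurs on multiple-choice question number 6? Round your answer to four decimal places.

Y = trial on which the third success occurs; negative binomial, r=3, p=0.40.
P(Y=6) = C(5,2) · p^3 · (1−p)^3
= 10 · 0.064 · 0.216 = 0.138240

0.1382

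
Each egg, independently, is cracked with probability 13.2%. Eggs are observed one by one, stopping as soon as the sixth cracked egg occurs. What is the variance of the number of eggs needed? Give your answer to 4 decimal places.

298.8981

Y = total eggs until the sixth success; negative binomial with r=6, p=0.132.
Var(Y) = r(1−p)/p² = 6·0.868 / 0.132² = 298.898072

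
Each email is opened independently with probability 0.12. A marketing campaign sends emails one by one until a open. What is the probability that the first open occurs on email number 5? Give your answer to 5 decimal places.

Geometric (trials to first success), p = 0.12.
P(Y = 5) = (1−p)^4 · p = 0.5997 · 0.12 = 0.0719634

0.07196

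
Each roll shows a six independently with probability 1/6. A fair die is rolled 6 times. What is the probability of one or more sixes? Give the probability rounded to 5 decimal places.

0.66510

P(at least one) = 1 − P(none) = 1 − (1 − 0.166667)^6
= 1 − 0.3348980 = 0.6651020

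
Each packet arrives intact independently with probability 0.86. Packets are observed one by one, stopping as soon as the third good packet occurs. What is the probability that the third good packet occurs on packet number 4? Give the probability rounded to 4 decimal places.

0.2671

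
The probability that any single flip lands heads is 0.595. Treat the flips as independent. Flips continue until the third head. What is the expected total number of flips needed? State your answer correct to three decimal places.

Y = total flips until the third success; negative binomial with r=3, p=0.595.
E[Y] = r / p = 3 / 0.595 = 5.04202

5.042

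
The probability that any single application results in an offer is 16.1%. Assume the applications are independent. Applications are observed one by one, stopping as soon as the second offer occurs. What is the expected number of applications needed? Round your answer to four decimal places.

12.4224

Y = total applications until the second success; negative binomial with r=2, p=0.161.
E[Y] = r / p = 2 / 0.161 = 12.422360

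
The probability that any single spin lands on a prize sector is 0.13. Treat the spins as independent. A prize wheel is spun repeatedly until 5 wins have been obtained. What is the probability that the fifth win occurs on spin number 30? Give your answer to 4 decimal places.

0.0271

Y = trial on which the fifth success occurs; negative binomial, r=5, p=0.13.
P(Y=30) = C(29,4) · p^5 · (1−p)^25
= 23751 · 3.7129e-05 · 0.03076 = 0.027126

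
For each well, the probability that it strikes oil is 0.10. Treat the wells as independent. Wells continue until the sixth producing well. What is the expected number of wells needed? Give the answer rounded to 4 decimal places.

60.0000

Y = total wells until the sixth success; negative binomial with r=6, p=0.10.
E[Y] = r / p = 6 / 0.10 = 60.000000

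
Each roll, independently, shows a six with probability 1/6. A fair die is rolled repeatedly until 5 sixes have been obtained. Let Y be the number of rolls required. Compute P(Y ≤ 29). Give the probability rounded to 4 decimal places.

0.5436

Finishing within 29 rolls ⇔ at least 5 successes in the first 29. With X ~ Binomial(29, 0.166667), P(Y ≤ 29) = 1 − P(X ≤ 4).
  k=0: C(29,0)·0.166667^0·0.833333^29 = 0.005055
  k=1: C(29,1)·0.166667^1·0.833333^28 = 0.029321
  k=2: C(29,2)·0.166667^2·0.833333^27 = 0.082097
  k=3: C(29,3)·0.166667^3·0.833333^26 = 0.147775
  k=4: C(29,4)·0.166667^4·0.833333^25 = 0.192108
1 − 0.456357 = 0.543643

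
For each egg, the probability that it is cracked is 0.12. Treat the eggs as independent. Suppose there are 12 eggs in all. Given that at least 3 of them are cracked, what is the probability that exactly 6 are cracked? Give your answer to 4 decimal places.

X ~ Binomial(12, 0.12). Want P(X=6 | X≥3) = P(X=6) / P(X≥3).
P(X=6) = C(12,6)·0.12^6·0.88^6 = 0.001281
P(X≥3) = 1 − 0.215671 − 0.352916 − 0.264687 = 0.166725
Ratio = 0.001281 / 0.166725 = 0.007685

0.0077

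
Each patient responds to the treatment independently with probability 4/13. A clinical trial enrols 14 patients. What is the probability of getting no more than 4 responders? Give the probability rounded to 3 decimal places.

X ~ Binomial(14, 0.307692); P(X ≤ 4) = Σ C(14,k) p^k (1−p)^(14−k) over k:
  k=0: C(14,0)·0.307692^0·0.692308^14 = 0.00581
  k=1: C(14,1)·0.307692^1·0.692308^13 = 0.03615
  k=2: C(14,2)·0.307692^2·0.692308^12 = 0.10444
  k=3: C(14,3)·0.307692^3·0.692308^11 = 0.18567
  k=4: C(14,4)·0.307692^4·0.692308^10 = 0.22693
Total = 0.55900

0.559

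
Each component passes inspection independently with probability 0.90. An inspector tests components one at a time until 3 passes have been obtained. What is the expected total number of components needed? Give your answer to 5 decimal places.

3.33333

Y = total components until the third success; negative binomial with r=3, p=0.90.
E[Y] = r / p = 3 / 0.90 = 3.3333333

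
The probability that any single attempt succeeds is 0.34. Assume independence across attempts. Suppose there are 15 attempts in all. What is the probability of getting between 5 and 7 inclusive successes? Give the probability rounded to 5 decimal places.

0.51940

X ~ Binomial(15, 0.34); P(5 ≤ X ≤ 7) = Σ C(15,k) p^k (1−p)^(15−k) over k:
  k=5: C(15,5)·0.34^5·0.66^10 = 0.2139879
  k=6: C(15,6)·0.34^6·0.66^9 = 0.1837270
  k=7: C(15,7)·0.34^7·0.66^8 = 0.1216893
Total = 0.5194043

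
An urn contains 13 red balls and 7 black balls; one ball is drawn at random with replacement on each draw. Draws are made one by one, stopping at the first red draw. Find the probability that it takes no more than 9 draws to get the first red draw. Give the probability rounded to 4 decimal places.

0.9999

Y = number of draws to the first success; geometric, p = 0.65.
P(Y ≤ 9) = 1 − (1−p)^9 = 1 − 0.000079 = 0.999921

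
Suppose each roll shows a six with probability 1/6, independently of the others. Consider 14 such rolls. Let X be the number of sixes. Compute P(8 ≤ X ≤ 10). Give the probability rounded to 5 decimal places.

X ~ Binomial(14, 0.166667); P(8 ≤ X ≤ 10) = Σ C(14,k) p^k (1−p)^(14−k) over k:
  k=8: C(14,8)·0.166667^8·0.833333^6 = 0.0005988
  k=9: C(14,9)·0.166667^9·0.833333^5 = 0.0000798
  k=10: C(14,10)·0.166667^10·0.833333^4 = 0.0000080
Total = 0.0006866

0.00069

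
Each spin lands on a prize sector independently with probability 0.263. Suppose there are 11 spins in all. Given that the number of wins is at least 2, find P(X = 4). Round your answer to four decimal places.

X ~ Binomial(11, 0.263). Want P(X=4 | X≥2) = P(X=4) / P(X≥2).
P(X=4) = C(11,4)·0.263^4·0.737^7 = 0.186470
P(X≥2) = 1 − 0.034845 − 0.136780 = 0.828375
Ratio = 0.186470 / 0.828375 = 0.225104

0.2251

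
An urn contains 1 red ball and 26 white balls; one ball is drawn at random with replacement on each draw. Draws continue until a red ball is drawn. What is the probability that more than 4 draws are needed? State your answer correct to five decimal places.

Y = number of draws to the first success; geometric, p = 0.037037.
P(Y > 4) = P(first 4 all fail) = (1−p)^4 = 0.8598810

0.85988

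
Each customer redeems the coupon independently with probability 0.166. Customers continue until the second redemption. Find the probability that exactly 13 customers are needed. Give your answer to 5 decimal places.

0.04490

Y = trial on which the second success occurs; negative binomial, r=2, p=0.166.
P(Y=13) = C(12,1) · p^2 · (1−p)^11
= 12 · 0.027556 · 0.13578 = 0.0448977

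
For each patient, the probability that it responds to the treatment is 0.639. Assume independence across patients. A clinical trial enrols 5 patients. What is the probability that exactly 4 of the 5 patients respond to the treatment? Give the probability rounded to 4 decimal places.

X ~ Binomial(n=5, p=0.639).
P(X=4) = C(5,4) · p^4 · (1−p)^1
= 5 · 0.16673 · 0.361 = 0.300941

0.3009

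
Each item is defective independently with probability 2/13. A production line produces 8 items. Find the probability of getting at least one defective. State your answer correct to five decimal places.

P(at least one) = 1 − P(none) = 1 − (1 − 0.153846)^8
= 1 − 0.2627814 = 0.7372186

0.73722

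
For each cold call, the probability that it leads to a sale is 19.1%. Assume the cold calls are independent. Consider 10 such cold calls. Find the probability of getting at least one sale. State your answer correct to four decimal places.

P(at least one) = 1 − P(none) = 1 − (1 − 0.191)^10
= 1 − 0.120084 = 0.879916

0.8799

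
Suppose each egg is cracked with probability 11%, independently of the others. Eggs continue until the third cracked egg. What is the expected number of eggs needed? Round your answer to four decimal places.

Y = total eggs until the third success; negative binomial with r=3, p=0.11.
E[Y] = r / p = 3 / 0.11 = 27.272727

27.2727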